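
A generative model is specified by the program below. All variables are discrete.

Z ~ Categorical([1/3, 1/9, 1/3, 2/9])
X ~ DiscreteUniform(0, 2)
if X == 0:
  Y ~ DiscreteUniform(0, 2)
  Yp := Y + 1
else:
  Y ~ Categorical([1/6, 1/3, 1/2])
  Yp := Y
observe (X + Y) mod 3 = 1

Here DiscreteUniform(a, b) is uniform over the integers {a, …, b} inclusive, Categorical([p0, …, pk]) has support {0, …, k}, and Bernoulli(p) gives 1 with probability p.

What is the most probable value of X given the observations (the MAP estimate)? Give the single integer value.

argmax_v P(X = v | obs) = 2

Enumerate traces; 12 have nonzero weight after conditioning:
  (Z=0, X=0, Y=1) weight 1/27
  (Z=0, X=1, Y=0) weight 1/54
  (Z=0, X=2, Y=2) weight 1/18
  (Z=1, X=0, Y=1) weight 1/81
  (Z=1, X=1, Y=0) weight 1/162
  (Z=1, X=2, Y=2) weight 1/54
  (Z=2, X=0, Y=1) weight 1/27
  (Z=2, X=1, Y=0) weight 1/54
  … 4 more
Group by X:
  weight(X=0) = 1/9
  weight(X=1) = 1/18
  weight(X=2) = 1/6
Total weight = 1/9 + 1/18 + 1/6 = 1/3
P(X=0 | obs) = 1/9 / 1/3 = 1/3
P(X=1 | obs) = 1/18 / 1/3 = 1/6
P(X=2 | obs) = 1/6 / 1/3 = 1/2
argmax = 2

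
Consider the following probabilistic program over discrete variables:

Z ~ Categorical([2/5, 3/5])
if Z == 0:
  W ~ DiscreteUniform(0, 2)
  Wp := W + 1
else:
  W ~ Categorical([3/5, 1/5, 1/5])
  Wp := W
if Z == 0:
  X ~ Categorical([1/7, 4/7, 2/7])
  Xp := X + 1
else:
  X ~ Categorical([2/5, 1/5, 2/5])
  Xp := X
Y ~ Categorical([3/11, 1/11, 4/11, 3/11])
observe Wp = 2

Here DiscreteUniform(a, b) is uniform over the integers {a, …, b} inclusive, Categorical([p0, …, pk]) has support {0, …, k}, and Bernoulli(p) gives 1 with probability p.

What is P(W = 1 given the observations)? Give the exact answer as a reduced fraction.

Enumerate traces; 24 have nonzero weight after conditioning:
  (Z=0, W=1, X=0, Y=0) weight 2/385
  (Z=0, W=1, X=0, Y=1) weight 2/1155
  (Z=0, W=1, X=0, Y=2) weight 8/1155
  (Z=0, W=1, X=0, Y=3) weight 2/385
  (Z=0, W=1, X=1, Y=0) weight 8/385
  (Z=0, W=1, X=1, Y=1) weight 8/1155
  (Z=0, W=1, X=1, Y=2) weight 32/1155
  (Z=0, W=1, X=1, Y=3) weight 8/385
  (Z=1, W=2, X=0, Y=0) weight 18/1375
  … 15 more
Group by W:
  weight(W=1) = 2/15
  weight(W=2) = 3/25
Total weight = 2/15 + 3/25 = 19/75
P(W=1 | obs) = 2/15 / 19/75 = 10/19
P(W=2 | obs) = 3/25 / 19/75 = 9/19

P(W = 1 | obs) = 10/19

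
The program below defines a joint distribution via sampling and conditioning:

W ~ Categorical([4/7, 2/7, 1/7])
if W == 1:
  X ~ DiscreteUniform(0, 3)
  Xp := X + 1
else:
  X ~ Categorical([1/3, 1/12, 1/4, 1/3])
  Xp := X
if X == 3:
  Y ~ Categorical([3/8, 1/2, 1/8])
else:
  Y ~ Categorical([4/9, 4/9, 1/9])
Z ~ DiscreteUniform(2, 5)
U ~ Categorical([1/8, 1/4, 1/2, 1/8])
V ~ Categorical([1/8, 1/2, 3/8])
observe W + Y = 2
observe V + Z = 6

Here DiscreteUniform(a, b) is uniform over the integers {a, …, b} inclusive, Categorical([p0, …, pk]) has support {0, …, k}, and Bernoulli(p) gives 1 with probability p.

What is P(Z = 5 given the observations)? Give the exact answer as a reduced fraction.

P(Z = 5 | obs) = 4/7

Enumerate traces; 96 have nonzero weight after conditioning:
  (W=0, X=0, Y=2, Z=4, U=0, V=2) weight 1/4032
  (W=0, X=0, Y=2, Z=4, U=1, V=2) weight 1/2016
  (W=0, X=0, Y=2, Z=4, U=2, V=2) weight 1/1008
  (W=0, X=0, Y=2, Z=4, U=3, V=2) weight 1/4032
  (W=0, X=0, Y=2, Z=5, U=0, V=1) weight 1/3024
  (W=0, X=0, Y=2, Z=5, U=1, V=1) weight 1/1512
  (W=0, X=0, Y=2, Z=5, U=2, V=1) weight 1/756
  (W=0, X=0, Y=2, Z=5, U=3, V=1) weight 1/3024
  … 88 more
Group by Z:
  weight(Z=4) = 389/16128
  weight(Z=5) = 389/12096
Total weight = 389/16128 + 389/12096 = 389/6912
P(Z=4 | obs) = 389/16128 / 389/6912 = 3/7
P(Z=5 | obs) = 389/12096 / 389/6912 = 4/7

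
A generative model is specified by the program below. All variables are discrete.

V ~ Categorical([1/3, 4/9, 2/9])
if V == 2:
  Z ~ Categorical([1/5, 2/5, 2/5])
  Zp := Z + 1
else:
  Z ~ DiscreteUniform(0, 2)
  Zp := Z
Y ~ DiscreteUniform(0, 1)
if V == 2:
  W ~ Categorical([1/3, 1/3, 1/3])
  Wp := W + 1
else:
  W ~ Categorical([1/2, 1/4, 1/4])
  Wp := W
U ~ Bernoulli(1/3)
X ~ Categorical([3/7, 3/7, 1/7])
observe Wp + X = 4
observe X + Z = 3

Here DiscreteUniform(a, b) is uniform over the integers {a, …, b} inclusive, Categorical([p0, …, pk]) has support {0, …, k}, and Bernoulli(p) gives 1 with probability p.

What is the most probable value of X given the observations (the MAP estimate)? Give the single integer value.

Enumerate traces; 16 have nonzero weight after conditioning:
  (V=0, Z=1, Y=0, W=2, U=0, X=2) weight 1/756
  (V=0, Z=1, Y=0, W=2, U=1, X=2) weight 1/1512
  (V=0, Z=1, Y=1, W=2, U=0, X=2) weight 1/756
  (V=0, Z=1, Y=1, W=2, U=1, X=2) weight 1/1512
  (V=1, Z=1, Y=0, W=2, U=0, X=2) weight 1/567
  (V=1, Z=1, Y=0, W=2, U=1, X=2) weight 1/1134
  (V=1, Z=1, Y=1, W=2, U=0, X=2) weight 1/567
  (V=1, Z=1, Y=1, W=2, U=1, X=2) weight 1/1134
  (V=2, Z=2, Y=0, W=2, U=0, X=1) weight 4/945
  … 7 more
Group by X:
  weight(X=1) = 4/315
  weight(X=2) = 17/1260
Total weight = 4/315 + 17/1260 = 11/420
P(X=1 | obs) = 4/315 / 11/420 = 16/33
P(X=2 | obs) = 17/1260 / 11/420 = 17/33
argmax = 2

argmax_v P(X = v | obs) = 2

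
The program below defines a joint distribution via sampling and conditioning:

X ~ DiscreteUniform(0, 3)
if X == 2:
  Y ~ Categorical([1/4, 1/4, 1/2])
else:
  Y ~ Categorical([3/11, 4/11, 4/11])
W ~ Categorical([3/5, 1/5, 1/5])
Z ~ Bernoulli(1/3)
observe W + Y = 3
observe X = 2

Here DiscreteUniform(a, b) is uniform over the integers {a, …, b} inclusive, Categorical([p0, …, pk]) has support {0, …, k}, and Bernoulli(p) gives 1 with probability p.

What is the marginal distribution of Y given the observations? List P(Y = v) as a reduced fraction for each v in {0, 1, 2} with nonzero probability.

Enumerate traces; 4 have nonzero weight after conditioning:
  (X=2, Y=1, W=2, Z=0) weight 1/120
  (X=2, Y=1, W=2, Z=1) weight 1/240
  (X=2, Y=2, W=1, Z=0) weight 1/60
  (X=2, Y=2, W=1, Z=1) weight 1/120
Group by Y:
  weight(Y=1) = 1/80
  weight(Y=2) = 1/40
Total weight = 1/80 + 1/40 = 3/80
P(Y=1 | obs) = 1/80 / 3/80 = 1/3
P(Y=2 | obs) = 1/40 / 3/80 = 2/3

P(Y=1) = 1/3, P(Y=2) = 2/3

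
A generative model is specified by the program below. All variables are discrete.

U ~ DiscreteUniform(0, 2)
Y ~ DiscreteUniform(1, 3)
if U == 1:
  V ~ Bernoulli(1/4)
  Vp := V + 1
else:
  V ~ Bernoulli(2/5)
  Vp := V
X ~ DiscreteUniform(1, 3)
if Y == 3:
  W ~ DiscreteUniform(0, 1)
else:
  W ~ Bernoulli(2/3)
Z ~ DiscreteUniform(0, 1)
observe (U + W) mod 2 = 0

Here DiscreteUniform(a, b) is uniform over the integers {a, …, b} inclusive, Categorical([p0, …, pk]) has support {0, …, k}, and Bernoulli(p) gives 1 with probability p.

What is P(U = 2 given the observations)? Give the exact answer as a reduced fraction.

P(U = 2 | obs) = 7/25

Enumerate traces; 108 have nonzero weight after conditioning:
  (U=0, Y=1, V=0, X=1, W=0, Z=0) weight 1/270
  (U=0, Y=1, V=0, X=1, W=0, Z=1) weight 1/270
  (U=0, Y=1, V=0, X=2, W=0, Z=0) weight 1/270
  (U=0, Y=1, V=0, X=2, W=0, Z=1) weight 1/270
  (U=0, Y=1, V=0, X=3, W=0, Z=0) weight 1/270
  (U=0, Y=1, V=0, X=3, W=0, Z=1) weight 1/270
  (U=0, Y=1, V=1, X=1, W=0, Z=0) weight 1/405
  (U=0, Y=1, V=1, X=1, W=0, Z=1) weight 1/405
  (U=1, Y=1, V=0, X=1, W=1, Z=0) weight 1/108
  (U=2, Y=1, V=0, X=1, W=0, Z=0) weight 1/270
  … 98 more
Group by U:
  weight(U=0) = 7/54
  weight(U=1) = 11/54
  weight(U=2) = 7/54
Total weight = 7/54 + 11/54 + 7/54 = 25/54
P(U=0 | obs) = 7/54 / 25/54 = 7/25
P(U=1 | obs) = 11/54 / 25/54 = 11/25
P(U=2 | obs) = 7/54 / 25/54 = 7/25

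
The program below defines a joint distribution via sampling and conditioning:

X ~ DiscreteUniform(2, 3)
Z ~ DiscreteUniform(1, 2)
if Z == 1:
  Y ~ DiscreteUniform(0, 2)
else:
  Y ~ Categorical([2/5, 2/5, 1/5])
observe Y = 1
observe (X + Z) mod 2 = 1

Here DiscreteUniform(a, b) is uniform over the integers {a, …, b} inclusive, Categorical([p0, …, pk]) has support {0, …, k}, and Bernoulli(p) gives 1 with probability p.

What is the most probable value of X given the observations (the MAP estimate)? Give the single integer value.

argmax_v P(X = v | obs) = 3

Enumerate traces; 2 have nonzero weight after conditioning:
  (X=2, Z=1, Y=1) weight 1/12
  (X=3, Z=2, Y=1) weight 1/10
Group by X:
  weight(X=2) = 1/12
  weight(X=3) = 1/10
Total weight = 1/12 + 1/10 = 11/60
P(X=2 | obs) = 1/12 / 11/60 = 5/11
P(X=3 | obs) = 1/10 / 11/60 = 6/11
argmax = 3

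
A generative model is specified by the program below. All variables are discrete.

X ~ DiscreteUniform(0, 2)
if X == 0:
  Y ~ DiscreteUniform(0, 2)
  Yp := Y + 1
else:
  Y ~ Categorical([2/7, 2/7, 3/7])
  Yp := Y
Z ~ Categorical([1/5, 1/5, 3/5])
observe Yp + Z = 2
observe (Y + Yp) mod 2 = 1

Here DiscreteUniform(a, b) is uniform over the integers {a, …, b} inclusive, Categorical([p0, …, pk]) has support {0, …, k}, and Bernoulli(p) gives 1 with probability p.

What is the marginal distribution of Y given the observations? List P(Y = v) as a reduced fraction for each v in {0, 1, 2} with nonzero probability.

Enumerate traces; 2 have nonzero weight after conditioning:
  (X=0, Y=0, Z=1) weight 1/45
  (X=0, Y=1, Z=0) weight 1/45
Group by Y:
  weight(Y=0) = 1/45
  weight(Y=1) = 1/45
Total weight = 1/45 + 1/45 = 2/45
P(Y=0 | obs) = 1/45 / 2/45 = 1/2
P(Y=1 | obs) = 1/45 / 2/45 = 1/2

P(Y=0) = 1/2, P(Y=1) = 1/2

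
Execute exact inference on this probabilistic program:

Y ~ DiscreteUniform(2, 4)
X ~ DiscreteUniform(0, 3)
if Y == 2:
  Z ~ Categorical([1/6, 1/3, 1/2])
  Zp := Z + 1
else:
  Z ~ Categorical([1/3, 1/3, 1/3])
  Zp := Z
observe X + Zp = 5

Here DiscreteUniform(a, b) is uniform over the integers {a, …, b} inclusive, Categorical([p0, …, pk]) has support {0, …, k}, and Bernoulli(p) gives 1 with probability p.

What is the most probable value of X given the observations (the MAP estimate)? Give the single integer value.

Enumerate traces; 4 have nonzero weight after conditioning:
  (Y=2, X=2, Z=2) weight 1/24
  (Y=2, X=3, Z=1) weight 1/36
  (Y=3, X=3, Z=2) weight 1/36
  (Y=4, X=3, Z=2) weight 1/36
Group by X:
  weight(X=2) = 1/24
  weight(X=3) = 1/12
Total weight = 1/24 + 1/12 = 1/8
P(X=2 | obs) = 1/24 / 1/8 = 1/3
P(X=3 | obs) = 1/12 / 1/8 = 2/3
argmax = 3

argmax_v P(X = v | obs) = 3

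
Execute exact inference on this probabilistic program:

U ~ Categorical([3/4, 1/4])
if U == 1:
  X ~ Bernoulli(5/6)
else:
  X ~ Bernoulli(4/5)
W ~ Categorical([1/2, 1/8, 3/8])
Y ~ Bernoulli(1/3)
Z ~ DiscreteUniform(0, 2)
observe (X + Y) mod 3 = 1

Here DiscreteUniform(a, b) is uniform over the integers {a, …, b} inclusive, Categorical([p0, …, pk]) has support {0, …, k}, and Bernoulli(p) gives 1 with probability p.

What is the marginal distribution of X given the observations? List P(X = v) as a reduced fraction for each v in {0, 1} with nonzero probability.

P(X=0) = 23/217, P(X=1) = 194/217

Enumerate traces; 36 have nonzero weight after conditioning:
  (U=0, X=0, W=0, Y=1, Z=0) weight 1/120
  (U=0, X=0, W=0, Y=1, Z=1) weight 1/120
  (U=0, X=0, W=0, Y=1, Z=2) weight 1/120
  (U=0, X=0, W=1, Y=1, Z=0) weight 1/480
  (U=0, X=0, W=1, Y=1, Z=1) weight 1/480
  (U=0, X=0, W=1, Y=1, Z=2) weight 1/480
  (U=0, X=0, W=2, Y=1, Z=0) weight 1/160
  (U=0, X=0, W=2, Y=1, Z=1) weight 1/160
  (U=0, X=1, W=0, Y=0, Z=0) weight 1/15
  … 27 more
Group by X:
  weight(X=0) = 23/360
  weight(X=1) = 97/180
Total weight = 23/360 + 97/180 = 217/360
P(X=0 | obs) = 23/360 / 217/360 = 23/217
P(X=1 | obs) = 97/180 / 217/360 = 194/217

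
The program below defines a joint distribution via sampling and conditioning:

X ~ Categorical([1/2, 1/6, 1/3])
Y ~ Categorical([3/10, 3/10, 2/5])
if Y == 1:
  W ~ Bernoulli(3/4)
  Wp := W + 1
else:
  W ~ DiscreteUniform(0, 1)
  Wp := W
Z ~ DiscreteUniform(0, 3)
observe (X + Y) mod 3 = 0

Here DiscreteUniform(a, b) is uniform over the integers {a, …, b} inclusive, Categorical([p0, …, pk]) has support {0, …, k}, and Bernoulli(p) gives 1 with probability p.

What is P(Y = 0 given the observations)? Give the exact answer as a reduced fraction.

Enumerate traces; 24 have nonzero weight after conditioning:
  (X=0, Y=0, W=0, Z=0) weight 3/160
  (X=0, Y=0, W=0, Z=1) weight 3/160
  (X=0, Y=0, W=0, Z=2) weight 3/160
  (X=0, Y=0, W=0, Z=3) weight 3/160
  (X=0, Y=0, W=1, Z=0) weight 3/160
  (X=0, Y=0, W=1, Z=1) weight 3/160
  (X=0, Y=0, W=1, Z=2) weight 3/160
  (X=0, Y=0, W=1, Z=3) weight 3/160
  (X=1, Y=2, W=0, Z=0) weight 1/120
  (X=2, Y=1, W=0, Z=0) weight 1/160
  … 14 more
Group by Y:
  weight(Y=0) = 3/20
  weight(Y=1) = 1/10
  weight(Y=2) = 1/15
Total weight = 3/20 + 1/10 + 1/15 = 19/60
P(Y=0 | obs) = 3/20 / 19/60 = 9/19
P(Y=1 | obs) = 1/10 / 19/60 = 6/19
P(Y=2 | obs) = 1/15 / 19/60 = 4/19

P(Y = 0 | obs) = 9/19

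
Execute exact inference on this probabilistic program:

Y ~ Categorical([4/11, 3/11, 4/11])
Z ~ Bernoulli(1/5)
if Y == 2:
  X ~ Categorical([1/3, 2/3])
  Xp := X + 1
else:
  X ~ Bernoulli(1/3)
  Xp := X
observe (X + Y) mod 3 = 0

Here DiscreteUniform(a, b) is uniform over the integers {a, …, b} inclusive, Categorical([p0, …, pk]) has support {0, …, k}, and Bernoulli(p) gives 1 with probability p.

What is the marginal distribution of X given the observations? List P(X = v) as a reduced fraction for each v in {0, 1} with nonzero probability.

P(X=0) = 1/2, P(X=1) = 1/2

Enumerate traces; 4 have nonzero weight after conditioning:
  (Y=0, Z=0, X=0) weight 32/165
  (Y=0, Z=1, X=0) weight 8/165
  (Y=2, Z=0, X=1) weight 32/165
  (Y=2, Z=1, X=1) weight 8/165
Group by X:
  weight(X=0) = 8/33
  weight(X=1) = 8/33
Total weight = 8/33 + 8/33 = 16/33
P(X=0 | obs) = 8/33 / 16/33 = 1/2
P(X=1 | obs) = 8/33 / 16/33 = 1/2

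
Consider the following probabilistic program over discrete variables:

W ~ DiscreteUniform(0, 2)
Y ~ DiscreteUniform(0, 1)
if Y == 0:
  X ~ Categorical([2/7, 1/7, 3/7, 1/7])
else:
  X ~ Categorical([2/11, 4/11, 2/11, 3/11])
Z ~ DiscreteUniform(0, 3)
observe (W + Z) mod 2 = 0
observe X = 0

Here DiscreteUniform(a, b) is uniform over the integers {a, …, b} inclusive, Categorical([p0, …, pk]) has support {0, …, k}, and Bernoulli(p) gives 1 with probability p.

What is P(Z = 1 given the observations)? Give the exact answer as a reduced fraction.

Enumerate traces; 12 have nonzero weight after conditioning:
  (W=0, Y=0, X=0, Z=0) weight 1/84
  (W=0, Y=0, X=0, Z=2) weight 1/84
  (W=0, Y=1, X=0, Z=0) weight 1/132
  (W=0, Y=1, X=0, Z=2) weight 1/132
  (W=1, Y=0, X=0, Z=1) weight 1/84
  (W=1, Y=0, X=0, Z=3) weight 1/84
  (W=1, Y=1, X=0, Z=1) weight 1/132
  (W=1, Y=1, X=0, Z=3) weight 1/132
  … 4 more
Group by Z:
  weight(Z=0) = 3/77
  weight(Z=1) = 3/154
  weight(Z=2) = 3/77
  weight(Z=3) = 3/154
Total weight = 3/77 + 3/154 + 3/77 + 3/154 = 9/77
P(Z=0 | obs) = 3/77 / 9/77 = 1/3
P(Z=1 | obs) = 3/154 / 9/77 = 1/6
P(Z=2 | obs) = 3/77 / 9/77 = 1/3
P(Z=3 | obs) = 3/154 / 9/77 = 1/6

P(Z = 1 | obs) = 1/6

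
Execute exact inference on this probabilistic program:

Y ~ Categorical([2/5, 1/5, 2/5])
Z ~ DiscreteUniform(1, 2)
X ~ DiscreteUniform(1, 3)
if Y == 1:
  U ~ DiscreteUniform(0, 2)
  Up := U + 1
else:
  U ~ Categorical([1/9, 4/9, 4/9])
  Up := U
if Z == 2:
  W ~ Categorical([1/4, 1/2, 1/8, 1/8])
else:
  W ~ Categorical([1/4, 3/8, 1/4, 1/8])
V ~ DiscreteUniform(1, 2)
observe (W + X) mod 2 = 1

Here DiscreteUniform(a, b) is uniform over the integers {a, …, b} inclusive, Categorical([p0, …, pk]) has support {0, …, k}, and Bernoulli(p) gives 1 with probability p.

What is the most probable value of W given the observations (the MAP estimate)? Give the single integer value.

Enumerate traces; 216 have nonzero weight after conditioning:
  (Y=0, Z=1, X=1, U=0, W=0, V=1) weight 1/1080
  (Y=0, Z=1, X=1, U=0, W=0, V=2) weight 1/1080
  (Y=0, Z=1, X=1, U=0, W=2, V=1) weight 1/1080
  (Y=0, Z=1, X=1, U=0, W=2, V=2) weight 1/1080
  (Y=0, Z=1, X=1, U=1, W=0, V=1) weight 1/270
  (Y=0, Z=1, X=1, U=1, W=0, V=2) weight 1/270
  (Y=0, Z=1, X=1, U=1, W=2, V=1) weight 1/270
  (Y=0, Z=1, X=1, U=1, W=2, V=2) weight 1/270
  (Y=0, Z=1, X=2, U=0, W=1, V=1) weight 1/720
  (Y=0, Z=1, X=2, U=0, W=3, V=1) weight 1/2160
  … 206 more
Group by W:
  weight(W=0) = 1/6
  weight(W=1) = 7/48
  weight(W=2) = 1/8
  weight(W=3) = 1/24
Total weight = 1/6 + 7/48 + 1/8 + 1/24 = 23/48
P(W=0 | obs) = 1/6 / 23/48 = 8/23
P(W=1 | obs) = 7/48 / 23/48 = 7/23
P(W=2 | obs) = 1/8 / 23/48 = 6/23
P(W=3 | obs) = 1/24 / 23/48 = 2/23
argmax = 0

argmax_v P(W = v | obs) = 0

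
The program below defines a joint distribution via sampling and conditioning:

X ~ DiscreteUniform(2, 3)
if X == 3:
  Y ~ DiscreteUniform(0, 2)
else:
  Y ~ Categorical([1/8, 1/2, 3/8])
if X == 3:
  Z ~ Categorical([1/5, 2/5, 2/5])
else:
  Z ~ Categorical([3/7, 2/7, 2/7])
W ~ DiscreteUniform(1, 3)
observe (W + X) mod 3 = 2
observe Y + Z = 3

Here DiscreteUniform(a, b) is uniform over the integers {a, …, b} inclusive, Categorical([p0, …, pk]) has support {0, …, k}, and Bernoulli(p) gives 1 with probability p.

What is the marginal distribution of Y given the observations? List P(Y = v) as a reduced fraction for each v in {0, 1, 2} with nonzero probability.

P(Y=1) = 116/217, P(Y=2) = 101/217

Enumerate traces; 4 have nonzero weight after conditioning:
  (X=2, Y=1, Z=2, W=3) weight 1/42
  (X=2, Y=2, Z=1, W=3) weight 1/56
  (X=3, Y=1, Z=2, W=2) weight 1/45
  (X=3, Y=2, Z=1, W=2) weight 1/45
Group by Y:
  weight(Y=1) = 29/630
  weight(Y=2) = 101/2520
Total weight = 29/630 + 101/2520 = 31/360
P(Y=1 | obs) = 29/630 / 31/360 = 116/217
P(Y=2 | obs) = 101/2520 / 31/360 = 101/217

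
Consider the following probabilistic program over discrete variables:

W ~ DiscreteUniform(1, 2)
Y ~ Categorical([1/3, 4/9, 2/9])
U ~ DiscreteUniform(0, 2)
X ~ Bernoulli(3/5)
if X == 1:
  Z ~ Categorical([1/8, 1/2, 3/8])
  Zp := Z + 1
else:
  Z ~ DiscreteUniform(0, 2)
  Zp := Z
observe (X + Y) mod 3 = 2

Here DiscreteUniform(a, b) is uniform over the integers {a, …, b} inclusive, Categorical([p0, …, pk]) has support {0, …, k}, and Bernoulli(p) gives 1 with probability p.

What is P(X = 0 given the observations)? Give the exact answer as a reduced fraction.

P(X = 0 | obs) = 1/4

Enumerate traces; 36 have nonzero weight after conditioning:
  (W=1, Y=1, U=0, X=1, Z=0) weight 1/180
  (W=1, Y=1, U=0, X=1, Z=1) weight 1/45
  (W=1, Y=1, U=0, X=1, Z=2) weight 1/60
  (W=1, Y=1, U=1, X=1, Z=0) weight 1/180
  (W=1, Y=1, U=1, X=1, Z=1) weight 1/45
  (W=1, Y=1, U=1, X=1, Z=2) weight 1/60
  (W=1, Y=1, U=2, X=1, Z=0) weight 1/180
  (W=1, Y=1, U=2, X=1, Z=1) weight 1/45
  (W=1, Y=2, U=0, X=0, Z=0) weight 2/405
  … 27 more
Group by X:
  weight(X=0) = 4/45
  weight(X=1) = 4/15
Total weight = 4/45 + 4/15 = 16/45
P(X=0 | obs) = 4/45 / 16/45 = 1/4
P(X=1 | obs) = 4/15 / 16/45 = 3/4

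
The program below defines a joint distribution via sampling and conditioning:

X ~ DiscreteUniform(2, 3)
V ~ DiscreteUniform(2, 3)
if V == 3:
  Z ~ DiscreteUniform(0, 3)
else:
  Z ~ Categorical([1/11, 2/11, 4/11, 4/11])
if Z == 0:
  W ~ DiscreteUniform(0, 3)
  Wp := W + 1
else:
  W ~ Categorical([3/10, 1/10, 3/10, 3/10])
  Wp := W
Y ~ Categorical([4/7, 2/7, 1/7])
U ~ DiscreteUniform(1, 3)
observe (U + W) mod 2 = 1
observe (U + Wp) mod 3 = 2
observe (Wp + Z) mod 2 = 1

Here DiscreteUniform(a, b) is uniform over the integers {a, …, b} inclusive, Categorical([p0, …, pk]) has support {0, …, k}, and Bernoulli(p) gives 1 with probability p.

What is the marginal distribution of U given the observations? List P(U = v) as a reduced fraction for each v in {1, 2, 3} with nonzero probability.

Enumerate traces; 48 have nonzero weight after conditioning:
  (X=2, V=2, Z=0, W=0, Y=0, U=1) weight 1/924
  (X=2, V=2, Z=0, W=0, Y=1, U=1) weight 1/1848
  (X=2, V=2, Z=0, W=0, Y=2, U=1) weight 1/3696
  (X=2, V=2, Z=1, W=2, Y=0, U=3) weight 1/385
  (X=2, V=2, Z=1, W=2, Y=1, U=3) weight 1/770
  (X=2, V=2, Z=1, W=2, Y=2, U=3) weight 1/1540
  (X=2, V=2, Z=2, W=3, Y=0, U=2) weight 2/385
  (X=2, V=2, Z=2, W=3, Y=1, U=2) weight 1/385
  … 40 more
Group by U:
  weight(U=1) = 5/352
  weight(U=2) = 27/880
  weight(U=3) = 23/440
Total weight = 5/352 + 27/880 + 23/440 = 171/1760
P(U=1 | obs) = 5/352 / 171/1760 = 25/171
P(U=2 | obs) = 27/880 / 171/1760 = 6/19
P(U=3 | obs) = 23/440 / 171/1760 = 92/171

P(U=1) = 25/171, P(U=2) = 6/19, P(U=3) = 92/171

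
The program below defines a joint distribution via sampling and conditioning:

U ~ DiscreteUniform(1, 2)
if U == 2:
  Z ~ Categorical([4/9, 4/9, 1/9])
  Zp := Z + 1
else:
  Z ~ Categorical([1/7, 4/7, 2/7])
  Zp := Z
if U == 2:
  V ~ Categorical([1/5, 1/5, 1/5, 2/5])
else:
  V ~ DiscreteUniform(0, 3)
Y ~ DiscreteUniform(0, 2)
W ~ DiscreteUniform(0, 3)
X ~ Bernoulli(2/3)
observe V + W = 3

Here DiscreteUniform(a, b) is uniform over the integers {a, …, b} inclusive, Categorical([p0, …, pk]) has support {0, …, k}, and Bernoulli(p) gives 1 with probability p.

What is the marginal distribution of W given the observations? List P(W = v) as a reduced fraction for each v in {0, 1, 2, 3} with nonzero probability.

Enumerate traces; 144 have nonzero weight after conditioning:
  (U=1, Z=0, V=0, Y=0, W=3, X=0) weight 1/2016
  (U=1, Z=0, V=0, Y=0, W=3, X=1) weight 1/1008
  (U=1, Z=0, V=0, Y=1, W=3, X=0) weight 1/2016
  (U=1, Z=0, V=0, Y=1, W=3, X=1) weight 1/1008
  (U=1, Z=0, V=0, Y=2, W=3, X=0) weight 1/2016
  (U=1, Z=0, V=0, Y=2, W=3, X=1) weight 1/1008
  (U=1, Z=0, V=1, Y=0, W=2, X=0) weight 1/2016
  (U=1, Z=0, V=1, Y=0, W=2, X=1) weight 1/1008
  (U=1, Z=0, V=2, Y=0, W=1, X=0) weight 1/2016
  (U=1, Z=0, V=3, Y=0, W=0, X=0) weight 1/2016
  … 134 more
Group by W:
  weight(W=0) = 13/160
  weight(W=1) = 9/160
  weight(W=2) = 9/160
  weight(W=3) = 9/160
Total weight = 13/160 + 9/160 + 9/160 + 9/160 = 1/4
P(W=0 | obs) = 13/160 / 1/4 = 13/40
P(W=1 | obs) = 9/160 / 1/4 = 9/40
P(W=2 | obs) = 9/160 / 1/4 = 9/40
P(W=3 | obs) = 9/160 / 1/4 = 9/40

P(W=0) = 13/40, P(W=1) = 9/40, P(W=2) = 9/40, P(W=3) = 9/40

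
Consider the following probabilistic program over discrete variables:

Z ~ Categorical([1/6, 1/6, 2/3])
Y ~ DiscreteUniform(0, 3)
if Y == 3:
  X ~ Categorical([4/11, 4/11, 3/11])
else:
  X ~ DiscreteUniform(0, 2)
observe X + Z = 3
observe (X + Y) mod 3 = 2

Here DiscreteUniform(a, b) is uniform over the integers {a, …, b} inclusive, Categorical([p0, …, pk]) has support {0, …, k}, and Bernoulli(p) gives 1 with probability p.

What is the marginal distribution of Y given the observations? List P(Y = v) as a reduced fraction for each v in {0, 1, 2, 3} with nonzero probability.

P(Y=0) = 11/64, P(Y=1) = 11/16, P(Y=3) = 9/64

Enumerate traces; 3 have nonzero weight after conditioning:
  (Z=1, Y=0, X=2) weight 1/72
  (Z=1, Y=3, X=2) weight 1/88
  (Z=2, Y=1, X=1) weight 1/18
Group by Y:
  weight(Y=0) = 1/72
  weight(Y=1) = 1/18
  weight(Y=3) = 1/88
Total weight = 1/72 + 1/18 + 1/88 = 8/99
P(Y=0 | obs) = 1/72 / 8/99 = 11/64
P(Y=1 | obs) = 1/18 / 8/99 = 11/16
P(Y=3 | obs) = 1/88 / 8/99 = 9/64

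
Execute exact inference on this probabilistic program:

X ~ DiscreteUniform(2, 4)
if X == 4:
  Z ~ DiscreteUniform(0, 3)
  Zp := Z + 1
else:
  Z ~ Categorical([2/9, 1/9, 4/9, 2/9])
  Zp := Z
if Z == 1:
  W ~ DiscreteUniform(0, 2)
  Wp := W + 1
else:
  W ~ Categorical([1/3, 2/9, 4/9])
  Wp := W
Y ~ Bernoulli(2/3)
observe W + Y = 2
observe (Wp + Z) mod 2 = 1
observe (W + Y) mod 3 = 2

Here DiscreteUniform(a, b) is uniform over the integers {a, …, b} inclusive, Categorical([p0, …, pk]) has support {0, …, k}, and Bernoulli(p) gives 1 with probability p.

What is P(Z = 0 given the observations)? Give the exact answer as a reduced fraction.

P(Z = 0 | obs) = 50/233

Enumerate traces; 12 have nonzero weight after conditioning:
  (X=2, Z=0, W=1, Y=1) weight 8/729
  (X=2, Z=1, W=1, Y=1) weight 2/243
  (X=2, Z=2, W=1, Y=1) weight 16/729
  (X=2, Z=3, W=2, Y=0) weight 8/729
  (X=3, Z=0, W=1, Y=1) weight 8/729
  (X=3, Z=1, W=1, Y=1) weight 2/243
  (X=3, Z=2, W=1, Y=1) weight 16/729
  (X=3, Z=3, W=2, Y=0) weight 8/729
  … 4 more
Group by Z:
  weight(Z=0) = 25/729
  weight(Z=1) = 17/486
  weight(Z=2) = 41/729
  weight(Z=3) = 25/729
Total weight = 25/729 + 17/486 + 41/729 + 25/729 = 233/1458
P(Z=0 | obs) = 25/729 / 233/1458 = 50/233
P(Z=1 | obs) = 17/486 / 233/1458 = 51/233
P(Z=2 | obs) = 41/729 / 233/1458 = 82/233
P(Z=3 | obs) = 25/729 / 233/1458 = 50/233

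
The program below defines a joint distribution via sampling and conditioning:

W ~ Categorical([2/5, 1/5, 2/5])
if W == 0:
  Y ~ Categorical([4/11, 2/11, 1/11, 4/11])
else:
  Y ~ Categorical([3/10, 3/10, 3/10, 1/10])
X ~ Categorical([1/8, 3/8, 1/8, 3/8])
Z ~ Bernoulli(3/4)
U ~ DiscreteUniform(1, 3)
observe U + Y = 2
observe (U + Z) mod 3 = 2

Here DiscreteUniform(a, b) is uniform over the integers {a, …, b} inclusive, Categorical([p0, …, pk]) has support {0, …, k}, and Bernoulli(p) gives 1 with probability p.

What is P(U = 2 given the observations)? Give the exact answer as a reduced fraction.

P(U = 2 | obs) = 179/596

Enumerate traces; 24 have nonzero weight after conditioning:
  (W=0, Y=0, X=0, Z=0, U=2) weight 1/660
  (W=0, Y=0, X=1, Z=0, U=2) weight 1/220
  (W=0, Y=0, X=2, Z=0, U=2) weight 1/660
  (W=0, Y=0, X=3, Z=0, U=2) weight 1/220
  (W=0, Y=1, X=0, Z=1, U=1) weight 1/440
  (W=0, Y=1, X=1, Z=1, U=1) weight 3/440
  (W=0, Y=1, X=2, Z=1, U=1) weight 1/440
  (W=0, Y=1, X=3, Z=1, U=1) weight 3/440
  … 16 more
Group by U:
  weight(U=1) = 139/2200
  weight(U=2) = 179/6600
Total weight = 139/2200 + 179/6600 = 149/1650
P(U=1 | obs) = 139/2200 / 149/1650 = 417/596
P(U=2 | obs) = 179/6600 / 149/1650 = 179/596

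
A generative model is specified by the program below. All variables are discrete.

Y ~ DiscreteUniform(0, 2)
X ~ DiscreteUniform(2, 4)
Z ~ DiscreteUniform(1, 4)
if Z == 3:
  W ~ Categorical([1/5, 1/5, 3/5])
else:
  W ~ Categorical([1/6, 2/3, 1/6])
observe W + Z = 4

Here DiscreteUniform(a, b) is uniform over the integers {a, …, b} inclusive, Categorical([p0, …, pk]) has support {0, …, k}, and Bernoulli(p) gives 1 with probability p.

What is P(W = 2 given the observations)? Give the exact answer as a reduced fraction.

P(W = 2 | obs) = 5/16

Enumerate traces; 27 have nonzero weight after conditioning:
  (Y=0, X=2, Z=2, W=2) weight 1/216
  (Y=0, X=2, Z=3, W=1) weight 1/180
  (Y=0, X=2, Z=4, W=0) weight 1/216
  (Y=0, X=3, Z=2, W=2) weight 1/216
  (Y=0, X=3, Z=3, W=1) weight 1/180
  (Y=0, X=3, Z=4, W=0) weight 1/216
  (Y=0, X=4, Z=2, W=2) weight 1/216
  (Y=0, X=4, Z=3, W=1) weight 1/180
  … 19 more
Group by W:
  weight(W=0) = 1/24
  weight(W=1) = 1/20
  weight(W=2) = 1/24
Total weight = 1/24 + 1/20 + 1/24 = 2/15
P(W=0 | obs) = 1/24 / 2/15 = 5/16
P(W=1 | obs) = 1/20 / 2/15 = 3/8
P(W=2 | obs) = 1/24 / 2/15 = 5/16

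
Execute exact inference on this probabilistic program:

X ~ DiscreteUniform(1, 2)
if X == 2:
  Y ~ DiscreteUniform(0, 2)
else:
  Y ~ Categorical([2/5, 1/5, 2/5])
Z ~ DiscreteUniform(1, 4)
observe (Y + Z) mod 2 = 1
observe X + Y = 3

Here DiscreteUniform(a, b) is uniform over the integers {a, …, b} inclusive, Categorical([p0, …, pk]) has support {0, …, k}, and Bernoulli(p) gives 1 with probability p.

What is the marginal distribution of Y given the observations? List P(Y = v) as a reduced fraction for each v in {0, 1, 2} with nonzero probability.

Enumerate traces; 4 have nonzero weight after conditioning:
  (X=1, Y=2, Z=1) weight 1/20
  (X=1, Y=2, Z=3) weight 1/20
  (X=2, Y=1, Z=2) weight 1/24
  (X=2, Y=1, Z=4) weight 1/24
Group by Y:
  weight(Y=1) = 1/12
  weight(Y=2) = 1/10
Total weight = 1/12 + 1/10 = 11/60
P(Y=1 | obs) = 1/12 / 11/60 = 5/11
P(Y=2 | obs) = 1/10 / 11/60 = 6/11

P(Y=1) = 5/11, P(Y=2) = 6/11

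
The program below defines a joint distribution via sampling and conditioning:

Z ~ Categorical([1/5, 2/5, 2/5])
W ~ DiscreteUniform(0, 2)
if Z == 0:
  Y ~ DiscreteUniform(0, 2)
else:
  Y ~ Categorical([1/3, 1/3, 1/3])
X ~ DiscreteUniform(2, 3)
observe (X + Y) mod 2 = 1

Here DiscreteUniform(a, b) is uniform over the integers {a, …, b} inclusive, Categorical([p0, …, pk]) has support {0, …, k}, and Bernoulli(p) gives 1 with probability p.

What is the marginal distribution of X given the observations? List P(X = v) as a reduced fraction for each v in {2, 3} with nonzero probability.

Enumerate traces; 27 have nonzero weight after conditioning:
  (Z=0, W=0, Y=0, X=3) weight 1/90
  (Z=0, W=0, Y=1, X=2) weight 1/90
  (Z=0, W=0, Y=2, X=3) weight 1/90
  (Z=0, W=1, Y=0, X=3) weight 1/90
  (Z=0, W=1, Y=1, X=2) weight 1/90
  (Z=0, W=1, Y=2, X=3) weight 1/90
  (Z=0, W=2, Y=0, X=3) weight 1/90
  (Z=0, W=2, Y=1, X=2) weight 1/90
  … 19 more
Group by X:
  weight(X=2) = 1/6
  weight(X=3) = 1/3
Total weight = 1/6 + 1/3 = 1/2
P(X=2 | obs) = 1/6 / 1/2 = 1/3
P(X=3 | obs) = 1/3 / 1/2 = 2/3

P(X=2) = 1/3, P(X=3) = 2/3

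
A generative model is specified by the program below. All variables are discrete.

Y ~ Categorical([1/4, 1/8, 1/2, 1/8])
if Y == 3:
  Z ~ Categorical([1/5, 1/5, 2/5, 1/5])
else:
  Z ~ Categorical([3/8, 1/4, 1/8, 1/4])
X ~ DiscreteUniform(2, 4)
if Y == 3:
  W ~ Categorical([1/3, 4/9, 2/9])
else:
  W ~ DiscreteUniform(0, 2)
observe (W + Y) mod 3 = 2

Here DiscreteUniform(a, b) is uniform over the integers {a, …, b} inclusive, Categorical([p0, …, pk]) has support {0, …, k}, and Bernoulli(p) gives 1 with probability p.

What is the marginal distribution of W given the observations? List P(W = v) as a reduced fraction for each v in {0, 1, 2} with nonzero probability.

Enumerate traces; 48 have nonzero weight after conditioning:
  (Y=0, Z=0, X=2, W=2) weight 1/96
  (Y=0, Z=0, X=3, W=2) weight 1/96
  (Y=0, Z=0, X=4, W=2) weight 1/96
  (Y=0, Z=1, X=2, W=2) weight 1/144
  (Y=0, Z=1, X=3, W=2) weight 1/144
  (Y=0, Z=1, X=4, W=2) weight 1/144
  (Y=0, Z=2, X=2, W=2) weight 1/288
  (Y=0, Z=2, X=3, W=2) weight 1/288
  (Y=1, Z=0, X=2, W=1) weight 1/192
  (Y=2, Z=0, X=2, W=0) weight 1/48
  … 38 more
Group by W:
  weight(W=0) = 1/6
  weight(W=1) = 1/24
  weight(W=2) = 1/9
Total weight = 1/6 + 1/24 + 1/9 = 23/72
P(W=0 | obs) = 1/6 / 23/72 = 12/23
P(W=1 | obs) = 1/24 / 23/72 = 3/23
P(W=2 | obs) = 1/9 / 23/72 = 8/23

P(W=0) = 12/23, P(W=1) = 3/23, P(W=2) = 8/23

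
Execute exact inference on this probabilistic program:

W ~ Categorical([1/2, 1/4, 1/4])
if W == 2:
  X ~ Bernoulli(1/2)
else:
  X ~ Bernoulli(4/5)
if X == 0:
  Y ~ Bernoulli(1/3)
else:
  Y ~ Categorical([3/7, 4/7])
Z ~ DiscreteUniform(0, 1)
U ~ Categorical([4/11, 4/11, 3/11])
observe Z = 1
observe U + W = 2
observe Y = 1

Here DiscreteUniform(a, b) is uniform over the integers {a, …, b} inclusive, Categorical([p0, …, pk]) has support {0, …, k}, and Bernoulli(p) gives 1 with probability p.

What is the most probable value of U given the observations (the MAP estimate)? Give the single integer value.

argmax_v P(U = v | obs) = 2

Enumerate traces; 6 have nonzero weight after conditioning:
  (W=0, X=0, Y=1, Z=1, U=2) weight 1/220
  (W=0, X=1, Y=1, Z=1, U=2) weight 12/385
  (W=1, X=0, Y=1, Z=1, U=1) weight 1/330
  (W=1, X=1, Y=1, Z=1, U=1) weight 8/385
  (W=2, X=0, Y=1, Z=1, U=0) weight 1/132
  (W=2, X=1, Y=1, Z=1, U=0) weight 1/77
Group by U:
  weight(U=0) = 19/924
  weight(U=1) = 1/42
  weight(U=2) = 1/28
Total weight = 19/924 + 1/42 + 1/28 = 37/462
P(U=0 | obs) = 19/924 / 37/462 = 19/74
P(U=1 | obs) = 1/42 / 37/462 = 11/37
P(U=2 | obs) = 1/28 / 37/462 = 33/74
argmax = 2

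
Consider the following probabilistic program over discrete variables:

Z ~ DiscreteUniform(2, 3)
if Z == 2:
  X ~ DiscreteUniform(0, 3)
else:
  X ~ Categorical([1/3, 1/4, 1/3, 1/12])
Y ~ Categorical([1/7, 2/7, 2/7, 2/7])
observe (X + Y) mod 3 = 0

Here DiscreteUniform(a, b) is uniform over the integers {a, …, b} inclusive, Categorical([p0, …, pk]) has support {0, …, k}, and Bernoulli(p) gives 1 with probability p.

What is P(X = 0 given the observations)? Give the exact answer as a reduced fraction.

P(X = 0 | obs) = 21/59

Enumerate traces; 12 have nonzero weight after conditioning:
  (Z=2, X=0, Y=0) weight 1/56
  (Z=2, X=0, Y=3) weight 1/28
  (Z=2, X=1, Y=2) weight 1/28
  (Z=2, X=2, Y=1) weight 1/28
  (Z=2, X=3, Y=0) weight 1/56
  (Z=2, X=3, Y=3) weight 1/28
  (Z=3, X=0, Y=0) weight 1/42
  (Z=3, X=0, Y=3) weight 1/21
  … 4 more
Group by X:
  weight(X=0) = 1/8
  weight(X=1) = 1/14
  weight(X=2) = 1/12
  weight(X=3) = 1/14
Total weight = 1/8 + 1/14 + 1/12 + 1/14 = 59/168
P(X=0 | obs) = 1/8 / 59/168 = 21/59
P(X=1 | obs) = 1/14 / 59/168 = 12/59
P(X=2 | obs) = 1/12 / 59/168 = 14/59
P(X=3 | obs) = 1/14 / 59/168 = 12/59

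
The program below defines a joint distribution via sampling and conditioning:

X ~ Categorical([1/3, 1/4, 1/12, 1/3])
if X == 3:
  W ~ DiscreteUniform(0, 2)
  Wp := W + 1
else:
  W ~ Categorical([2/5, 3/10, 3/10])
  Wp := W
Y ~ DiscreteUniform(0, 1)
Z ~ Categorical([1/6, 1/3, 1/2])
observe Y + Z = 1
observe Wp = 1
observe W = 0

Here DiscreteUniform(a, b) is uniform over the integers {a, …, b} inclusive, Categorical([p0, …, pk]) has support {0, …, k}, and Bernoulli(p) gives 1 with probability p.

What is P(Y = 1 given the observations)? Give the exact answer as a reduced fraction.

Enumerate traces; 2 have nonzero weight after conditioning:
  (X=3, W=0, Y=0, Z=1) weight 1/54
  (X=3, W=0, Y=1, Z=0) weight 1/108
Group by Y:
  weight(Y=0) = 1/54
  weight(Y=1) = 1/108
Total weight = 1/54 + 1/108 = 1/36
P(Y=0 | obs) = 1/54 / 1/36 = 2/3
P(Y=1 | obs) = 1/108 / 1/36 = 1/3

P(Y = 1 | obs) = 1/3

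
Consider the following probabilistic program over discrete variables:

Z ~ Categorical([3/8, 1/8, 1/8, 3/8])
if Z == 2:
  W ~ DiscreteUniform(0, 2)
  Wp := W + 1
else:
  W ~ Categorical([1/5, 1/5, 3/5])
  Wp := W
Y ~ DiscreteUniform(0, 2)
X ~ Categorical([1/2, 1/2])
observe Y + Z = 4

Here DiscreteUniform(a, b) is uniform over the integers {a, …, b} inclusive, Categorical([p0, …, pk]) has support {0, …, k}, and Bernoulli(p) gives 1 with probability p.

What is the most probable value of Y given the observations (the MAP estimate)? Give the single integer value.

argmax_v P(Y = v | obs) = 1

Enumerate traces; 12 have nonzero weight after conditioning:
  (Z=2, W=0, Y=2, X=0) weight 1/144
  (Z=2, W=0, Y=2, X=1) weight 1/144
  (Z=2, W=1, Y=2, X=0) weight 1/144
  (Z=2, W=1, Y=2, X=1) weight 1/144
  (Z=2, W=2, Y=2, X=0) weight 1/144
  (Z=2, W=2, Y=2, X=1) weight 1/144
  (Z=3, W=0, Y=1, X=0) weight 1/80
  (Z=3, W=0, Y=1, X=1) weight 1/80
  … 4 more
Group by Y:
  weight(Y=1) = 1/8
  weight(Y=2) = 1/24
Total weight = 1/8 + 1/24 = 1/6
P(Y=1 | obs) = 1/8 / 1/6 = 3/4
P(Y=2 | obs) = 1/24 / 1/6 = 1/4
argmax = 1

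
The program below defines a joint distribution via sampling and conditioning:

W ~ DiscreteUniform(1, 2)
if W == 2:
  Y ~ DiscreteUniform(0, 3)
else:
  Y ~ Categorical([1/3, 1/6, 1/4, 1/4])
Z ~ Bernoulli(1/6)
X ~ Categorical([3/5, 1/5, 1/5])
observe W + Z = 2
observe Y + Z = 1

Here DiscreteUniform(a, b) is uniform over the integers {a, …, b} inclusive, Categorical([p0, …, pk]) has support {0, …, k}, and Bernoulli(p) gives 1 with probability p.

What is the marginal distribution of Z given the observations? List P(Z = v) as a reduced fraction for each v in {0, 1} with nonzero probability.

Enumerate traces; 6 have nonzero weight after conditioning:
  (W=1, Y=0, Z=1, X=0) weight 1/60
  (W=1, Y=0, Z=1, X=1) weight 1/180
  (W=1, Y=0, Z=1, X=2) weight 1/180
  (W=2, Y=1, Z=0, X=0) weight 1/16
  (W=2, Y=1, Z=0, X=1) weight 1/48
  (W=2, Y=1, Z=0, X=2) weight 1/48
Group by Z:
  weight(Z=0) = 5/48
  weight(Z=1) = 1/36
Total weight = 5/48 + 1/36 = 19/144
P(Z=0 | obs) = 5/48 / 19/144 = 15/19
P(Z=1 | obs) = 1/36 / 19/144 = 4/19

P(Z=0) = 15/19, P(Z=1) = 4/19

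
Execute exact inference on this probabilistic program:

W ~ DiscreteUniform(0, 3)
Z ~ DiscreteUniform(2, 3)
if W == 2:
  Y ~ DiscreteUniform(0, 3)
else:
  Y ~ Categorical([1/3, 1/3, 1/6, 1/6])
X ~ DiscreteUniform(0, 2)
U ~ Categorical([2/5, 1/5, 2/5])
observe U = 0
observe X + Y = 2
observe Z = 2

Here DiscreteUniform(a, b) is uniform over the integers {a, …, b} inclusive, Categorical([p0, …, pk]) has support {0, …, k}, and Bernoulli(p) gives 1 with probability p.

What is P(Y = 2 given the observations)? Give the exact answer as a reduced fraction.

P(Y = 2 | obs) = 3/13

Enumerate traces; 12 have nonzero weight after conditioning:
  (W=0, Z=2, Y=0, X=2, U=0) weight 1/180
  (W=0, Z=2, Y=1, X=1, U=0) weight 1/180
  (W=0, Z=2, Y=2, X=0, U=0) weight 1/360
  (W=1, Z=2, Y=0, X=2, U=0) weight 1/180
  (W=1, Z=2, Y=1, X=1, U=0) weight 1/180
  (W=1, Z=2, Y=2, X=0, U=0) weight 1/360
  (W=2, Z=2, Y=0, X=2, U=0) weight 1/240
  (W=2, Z=2, Y=1, X=1, U=0) weight 1/240
  … 4 more
Group by Y:
  weight(Y=0) = 1/48
  weight(Y=1) = 1/48
  weight(Y=2) = 1/80
Total weight = 1/48 + 1/48 + 1/80 = 13/240
P(Y=0 | obs) = 1/48 / 13/240 = 5/13
P(Y=1 | obs) = 1/48 / 13/240 = 5/13
P(Y=2 | obs) = 1/80 / 13/240 = 3/13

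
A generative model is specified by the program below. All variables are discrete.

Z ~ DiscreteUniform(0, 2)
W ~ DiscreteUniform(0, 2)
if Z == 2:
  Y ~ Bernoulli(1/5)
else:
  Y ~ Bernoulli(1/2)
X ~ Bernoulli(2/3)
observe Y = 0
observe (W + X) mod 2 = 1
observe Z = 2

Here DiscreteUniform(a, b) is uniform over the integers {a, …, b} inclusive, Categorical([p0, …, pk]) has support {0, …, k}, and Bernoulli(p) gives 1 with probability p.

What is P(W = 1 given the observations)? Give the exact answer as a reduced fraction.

P(W = 1 | obs) = 1/5

Enumerate traces; 3 have nonzero weight after conditioning:
  (Z=2, W=0, Y=0, X=1) weight 8/135
  (Z=2, W=1, Y=0, X=0) weight 4/135
  (Z=2, W=2, Y=0, X=1) weight 8/135
Group by W:
  weight(W=0) = 8/135
  weight(W=1) = 4/135
  weight(W=2) = 8/135
Total weight = 8/135 + 4/135 + 8/135 = 4/27
P(W=0 | obs) = 8/135 / 4/27 = 2/5
P(W=1 | obs) = 4/135 / 4/27 = 1/5
P(W=2 | obs) = 8/135 / 4/27 = 2/5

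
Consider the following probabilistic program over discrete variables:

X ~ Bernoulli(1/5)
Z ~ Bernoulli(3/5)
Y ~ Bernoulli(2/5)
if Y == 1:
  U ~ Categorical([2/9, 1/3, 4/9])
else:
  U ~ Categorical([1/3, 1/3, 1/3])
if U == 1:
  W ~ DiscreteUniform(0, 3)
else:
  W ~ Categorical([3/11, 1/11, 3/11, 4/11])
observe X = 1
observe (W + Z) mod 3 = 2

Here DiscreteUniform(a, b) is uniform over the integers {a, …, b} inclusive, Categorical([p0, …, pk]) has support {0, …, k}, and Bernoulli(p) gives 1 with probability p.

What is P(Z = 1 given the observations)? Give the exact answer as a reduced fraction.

P(Z = 1 | obs) = 57/127

Enumerate traces; 12 have nonzero weight after conditioning:
  (X=1, Z=0, Y=0, U=0, W=2) weight 6/1375
  (X=1, Z=0, Y=0, U=1, W=2) weight 1/250
  (X=1, Z=0, Y=0, U=2, W=2) weight 6/1375
  (X=1, Z=0, Y=1, U=0, W=2) weight 8/4125
  (X=1, Z=0, Y=1, U=1, W=2) weight 1/375
  (X=1, Z=0, Y=1, U=2, W=2) weight 16/4125
  (X=1, Z=1, Y=0, U=0, W=1) weight 3/1375
  (X=1, Z=1, Y=0, U=1, W=1) weight 3/500
  … 4 more
Group by Z:
  weight(Z=0) = 7/330
  weight(Z=1) = 19/1100
Total weight = 7/330 + 19/1100 = 127/3300
P(Z=0 | obs) = 7/330 / 127/3300 = 70/127
P(Z=1 | obs) = 19/1100 / 127/3300 = 57/127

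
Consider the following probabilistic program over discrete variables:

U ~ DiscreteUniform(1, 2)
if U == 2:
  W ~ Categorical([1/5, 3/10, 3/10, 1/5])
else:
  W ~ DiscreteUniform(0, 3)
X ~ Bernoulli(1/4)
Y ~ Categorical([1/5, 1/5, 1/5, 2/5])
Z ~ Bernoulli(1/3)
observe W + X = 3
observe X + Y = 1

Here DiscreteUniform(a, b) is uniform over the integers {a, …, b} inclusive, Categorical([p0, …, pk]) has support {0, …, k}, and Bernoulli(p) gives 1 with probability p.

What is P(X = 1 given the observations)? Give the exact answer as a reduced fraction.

Enumerate traces; 8 have nonzero weight after conditioning:
  (U=1, W=2, X=1, Y=0, Z=0) weight 1/240
  (U=1, W=2, X=1, Y=0, Z=1) weight 1/480
  (U=1, W=3, X=0, Y=1, Z=0) weight 1/80
  (U=1, W=3, X=0, Y=1, Z=1) weight 1/160
  (U=2, W=2, X=1, Y=0, Z=0) weight 1/200
  (U=2, W=2, X=1, Y=0, Z=1) weight 1/400
  (U=2, W=3, X=0, Y=1, Z=0) weight 1/100
  (U=2, W=3, X=0, Y=1, Z=1) weight 1/200
Group by X:
  weight(X=0) = 27/800
  weight(X=1) = 11/800
Total weight = 27/800 + 11/800 = 19/400
P(X=0 | obs) = 27/800 / 19/400 = 27/38
P(X=1 | obs) = 11/800 / 19/400 = 11/38

P(X = 1 | obs) = 11/38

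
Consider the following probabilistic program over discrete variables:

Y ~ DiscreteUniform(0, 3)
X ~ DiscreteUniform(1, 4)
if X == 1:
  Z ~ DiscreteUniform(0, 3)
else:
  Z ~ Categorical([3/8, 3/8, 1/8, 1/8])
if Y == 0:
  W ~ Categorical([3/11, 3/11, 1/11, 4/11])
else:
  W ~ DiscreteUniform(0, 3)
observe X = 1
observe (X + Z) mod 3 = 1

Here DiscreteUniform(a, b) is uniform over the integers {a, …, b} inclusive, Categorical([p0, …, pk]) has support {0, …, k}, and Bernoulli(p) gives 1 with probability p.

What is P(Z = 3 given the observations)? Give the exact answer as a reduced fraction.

P(Z = 3 | obs) = 1/2

Enumerate traces; 32 have nonzero weight after conditioning:
  (Y=0, X=1, Z=0, W=0) weight 3/704
  (Y=0, X=1, Z=0, W=1) weight 3/704
  (Y=0, X=1, Z=0, W=2) weight 1/704
  (Y=0, X=1, Z=0, W=3) weight 1/176
  (Y=0, X=1, Z=3, W=0) weight 3/704
  (Y=0, X=1, Z=3, W=1) weight 3/704
  (Y=0, X=1, Z=3, W=2) weight 1/704
  (Y=0, X=1, Z=3, W=3) weight 1/176
  … 24 more
Group by Z:
  weight(Z=0) = 1/16
  weight(Z=3) = 1/16
Total weight = 1/16 + 1/16 = 1/8
P(Z=0 | obs) = 1/16 / 1/8 = 1/2
P(Z=3 | obs) = 1/16 / 1/8 = 1/2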